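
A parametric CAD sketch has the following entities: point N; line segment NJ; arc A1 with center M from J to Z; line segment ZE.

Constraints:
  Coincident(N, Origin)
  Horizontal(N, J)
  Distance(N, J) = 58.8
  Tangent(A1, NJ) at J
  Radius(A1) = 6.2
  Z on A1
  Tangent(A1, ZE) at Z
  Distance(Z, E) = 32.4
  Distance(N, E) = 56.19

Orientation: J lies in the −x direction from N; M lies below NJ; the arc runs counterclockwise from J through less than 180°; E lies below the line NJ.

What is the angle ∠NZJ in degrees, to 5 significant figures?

55.189°

Checks: |MZ| = 6.200 ✓; ∠(MZ, ZE) = 90.00° ✓; |ZE| = 32.40 ✓; |NE| = 56.19 ✓.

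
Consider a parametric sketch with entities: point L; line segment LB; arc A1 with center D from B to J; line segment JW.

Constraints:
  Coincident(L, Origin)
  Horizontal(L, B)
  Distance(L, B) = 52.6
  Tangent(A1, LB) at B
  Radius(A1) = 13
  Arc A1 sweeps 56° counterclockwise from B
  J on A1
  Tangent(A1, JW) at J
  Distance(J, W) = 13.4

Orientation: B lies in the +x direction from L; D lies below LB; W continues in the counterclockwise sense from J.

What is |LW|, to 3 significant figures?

38.2

L is at the origin; L and B share the same y with |LB| = 52.6 and B on the +x side, so B = (52.6, 0.00). Tangency of A1 to LB means the radius DB is perpendicular to LB, so D = B + (0, -13) = (52.6, -13.0). On A1, B sits at bearing 90° from D; a 56° counterclockwise sweep puts J at bearing 146°, so J = D + 13.0·(cos 146°, sin 146°) = (41.8, -5.73). Since A1 is tangent to JW there, DJ ⟂ JW, so JW runs along (−sin 146°, cos 146°); with |JW| = 13.4, W = (34.3, -16.8). Then |LW| = |W − L| = 38.2.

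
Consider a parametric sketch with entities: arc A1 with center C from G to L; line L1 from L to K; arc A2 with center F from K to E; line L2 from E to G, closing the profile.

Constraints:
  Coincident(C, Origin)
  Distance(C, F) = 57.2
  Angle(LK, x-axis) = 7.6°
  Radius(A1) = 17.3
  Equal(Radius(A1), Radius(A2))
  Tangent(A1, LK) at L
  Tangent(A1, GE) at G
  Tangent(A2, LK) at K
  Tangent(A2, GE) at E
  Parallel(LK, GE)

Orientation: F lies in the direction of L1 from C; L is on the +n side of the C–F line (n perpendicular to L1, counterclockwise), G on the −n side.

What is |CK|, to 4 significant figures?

59.76

The slot axis is L1's direction at 7.6°, so u = (cos 7.6°, sin 7.6°) = (0.9912, 0.1323) and n = (−sin 7.6°, cos 7.6°) = (-0.1323, 0.9912). C is at the origin and F lies 57.2 along u from C, so F = 57.2·u = (56.70, 7.565). Tangency of A1 to both parallel lines with radius 17.3 puts L and G at C ± 17.3·n: L = (-2.288, 17.15), G = (2.288, -17.15). Equal radii place K and E the same way about F: K = F + 17.3·n = (54.41, 24.71), E = F − 17.3·n = (58.99, -9.583). Then |CK| = |K − C| = 59.76.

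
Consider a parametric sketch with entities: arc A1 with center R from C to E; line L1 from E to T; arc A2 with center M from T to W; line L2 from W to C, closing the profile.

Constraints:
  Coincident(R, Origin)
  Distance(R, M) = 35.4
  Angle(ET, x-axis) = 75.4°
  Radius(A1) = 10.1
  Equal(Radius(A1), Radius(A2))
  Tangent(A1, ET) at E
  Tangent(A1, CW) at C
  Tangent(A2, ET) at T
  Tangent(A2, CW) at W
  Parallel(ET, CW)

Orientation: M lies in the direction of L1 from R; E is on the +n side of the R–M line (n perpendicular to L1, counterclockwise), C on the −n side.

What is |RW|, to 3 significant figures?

36.8

The slot axis is L1's direction at 75.4°, so u = (cos 75.4°, sin 75.4°) = (0.252, 0.968) and n = (−sin 75.4°, cos 75.4°) = (-0.968, 0.252). R is at the origin and M lies 35.4 along u from R, so M = 35.4·u = (8.92, 34.3). Tangency of A1 to both parallel lines with radius 10.1 puts E and C at R ± 10.1·n: E = (-9.77, 2.55), C = (9.77, -2.55). Equal radii place T and W the same way about M: T = M + 10.1·n = (-0.851, 36.8), W = M − 10.1·n = (18.7, 31.7). Then |RW| = |W − R| = 36.8.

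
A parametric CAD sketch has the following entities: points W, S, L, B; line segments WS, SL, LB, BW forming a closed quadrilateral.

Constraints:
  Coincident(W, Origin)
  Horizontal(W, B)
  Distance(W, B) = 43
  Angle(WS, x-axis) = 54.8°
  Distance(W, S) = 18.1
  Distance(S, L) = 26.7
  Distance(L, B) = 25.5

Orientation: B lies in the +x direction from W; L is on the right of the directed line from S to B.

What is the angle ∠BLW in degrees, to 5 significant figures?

128.69°

W is at the origin; WB is horizontal with |WB| = 43.0 and B in +x, so B = (43.0, 0). WS runs at 54.8° with |WS| = 18.1, so S = (10.433, 14.790). L is determined by |SL| = 26.7 and |LB| = 25.5 together: it lies at the intersection of circle(S, 26.7) and circle(B, 25.5). With |SB| = 35.768, the foot of the radical line on SB is 18.760 from S and the perpendicular offset is √(26.7² − 18.760²) = 18.999. Taking the right-of-SB solution: L = (19.658, -10.266).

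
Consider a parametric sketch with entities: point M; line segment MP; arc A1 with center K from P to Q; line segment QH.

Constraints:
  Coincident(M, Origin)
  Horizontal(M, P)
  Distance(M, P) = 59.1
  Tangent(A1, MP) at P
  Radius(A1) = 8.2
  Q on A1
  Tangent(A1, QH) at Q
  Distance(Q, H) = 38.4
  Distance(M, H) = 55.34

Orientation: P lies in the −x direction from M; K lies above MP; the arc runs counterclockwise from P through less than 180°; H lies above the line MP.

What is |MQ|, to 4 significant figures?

51.74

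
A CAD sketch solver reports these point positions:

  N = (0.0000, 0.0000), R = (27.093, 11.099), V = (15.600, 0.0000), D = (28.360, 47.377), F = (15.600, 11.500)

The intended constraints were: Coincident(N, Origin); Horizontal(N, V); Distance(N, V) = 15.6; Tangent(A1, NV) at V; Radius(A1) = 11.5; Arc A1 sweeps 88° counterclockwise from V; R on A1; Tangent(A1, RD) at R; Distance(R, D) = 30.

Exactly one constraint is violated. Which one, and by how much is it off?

Distance(R, D) = 30 — off by 6.30.

N = (0.00, 0.00) ✓; N.y = 0.00, V.y = 0.00 ✓; |NV| = 15.60 ✓; ∠(FV, VN) = 90.00° ✓; |FV| = 11.50 ✓; bearing(F→R) − bearing(F→V) = 88.00° ✓; |FR| = 11.50 ✓; ∠(FR, RD) = 90.00° ✓; |RD| = 36.30 ✗.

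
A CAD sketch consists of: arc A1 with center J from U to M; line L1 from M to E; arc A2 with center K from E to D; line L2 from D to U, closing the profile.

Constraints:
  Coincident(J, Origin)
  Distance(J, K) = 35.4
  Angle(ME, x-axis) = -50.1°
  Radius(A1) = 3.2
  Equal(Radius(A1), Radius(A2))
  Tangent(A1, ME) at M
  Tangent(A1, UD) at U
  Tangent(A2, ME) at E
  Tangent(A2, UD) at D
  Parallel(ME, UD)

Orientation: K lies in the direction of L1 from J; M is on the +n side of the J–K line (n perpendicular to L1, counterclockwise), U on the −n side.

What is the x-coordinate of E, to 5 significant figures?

25.162

The slot axis is L1's direction at -50.1°, so u = (cos -50.1°, sin -50.1°) = (0.64145, -0.76717) and n = (−sin -50.1°, cos -50.1°) = (0.76717, 0.64145). J is at the origin and K lies 35.4 along u from J, so K = 35.4·u = (22.707, -27.158). Tangency of A1 to both parallel lines with radius 3.2 puts M and U at J ± 3.2·n: M = (2.4549, 2.0526), U = (-2.4549, -2.0526). Equal radii place E and D the same way about K: E = K + 3.2·n = (25.162, -25.105), D = K − 3.2·n = (20.252, -29.210). So E.x = 25.162.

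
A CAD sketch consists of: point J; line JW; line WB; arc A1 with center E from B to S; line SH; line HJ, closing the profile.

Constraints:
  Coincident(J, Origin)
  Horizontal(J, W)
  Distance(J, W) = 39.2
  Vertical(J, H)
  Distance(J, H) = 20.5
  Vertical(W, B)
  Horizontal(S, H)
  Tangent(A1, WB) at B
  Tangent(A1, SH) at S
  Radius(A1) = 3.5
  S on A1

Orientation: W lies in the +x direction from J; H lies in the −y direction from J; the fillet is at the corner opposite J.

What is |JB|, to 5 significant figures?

42.728

J is at the origin; JW is horizontal with |JW| = 39.2 and W on the +x side, so W = (39.200, 0.0000). J and H share the same x with |JH| = 20.5 and H on the −y side, so H = (0.0000, -20.500). The virtual corner opposite J is at (39.200, -20.500). A1 meets WB tangentially, so EB is at right angles to WB and tangency of A1 to SH means the radius ES is perpendicular to SH, with radius 3.5, so the center E sits 3.5 in from both sides at E = (35.700, -17.000). That places the tangent points at B = (39.200, -17.000) on WB and S = (35.700, -20.500) on SH. Then |JB| = |B − J| = 42.728.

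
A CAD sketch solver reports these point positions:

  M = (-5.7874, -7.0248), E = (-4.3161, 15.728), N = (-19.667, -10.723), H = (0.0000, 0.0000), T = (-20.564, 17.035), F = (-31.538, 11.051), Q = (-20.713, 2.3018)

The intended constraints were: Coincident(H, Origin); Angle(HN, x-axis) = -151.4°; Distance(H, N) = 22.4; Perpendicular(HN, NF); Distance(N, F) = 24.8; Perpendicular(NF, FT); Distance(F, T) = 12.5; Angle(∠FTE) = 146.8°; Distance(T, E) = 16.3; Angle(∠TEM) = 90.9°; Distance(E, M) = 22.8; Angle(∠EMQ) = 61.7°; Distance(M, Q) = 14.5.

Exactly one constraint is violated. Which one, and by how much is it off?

Distance(M, Q) = 14.5 — off by 3.10.

H = (0.00, 0.00) ✓; HN at -151.4° ✓; |HN| = 22.40 ✓; ∠(HN, NF) = 90.00° ✓; |NF| = 24.80 ✓; ∠(NF, FT) = 90.00° ✓; |FT| = 12.50 ✓; ∠FTE = 146.8° ✓; |TE| = 16.30 ✓; ∠TEM = 90.90° ✓; |EM| = 22.80 ✓; ∠EMQ = 61.70° ✓; |MQ| = 17.60 ✗.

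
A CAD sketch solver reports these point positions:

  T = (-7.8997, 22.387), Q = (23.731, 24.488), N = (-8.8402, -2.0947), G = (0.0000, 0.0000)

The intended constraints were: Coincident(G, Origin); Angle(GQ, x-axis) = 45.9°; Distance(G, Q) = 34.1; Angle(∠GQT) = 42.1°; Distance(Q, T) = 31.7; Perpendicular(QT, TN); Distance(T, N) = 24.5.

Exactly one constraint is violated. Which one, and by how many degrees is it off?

Perpendicular(QT, TN) — off by 6.00°.

G = (0.00, 0.00) ✓; GQ at 45.90° ✓; |GQ| = 34.10 ✓; ∠GQT = 42.10° ✓; |QT| = 31.70 ✓; ∠(QT, TN) = 84.00° ✗; |TN| = 24.50 ✓.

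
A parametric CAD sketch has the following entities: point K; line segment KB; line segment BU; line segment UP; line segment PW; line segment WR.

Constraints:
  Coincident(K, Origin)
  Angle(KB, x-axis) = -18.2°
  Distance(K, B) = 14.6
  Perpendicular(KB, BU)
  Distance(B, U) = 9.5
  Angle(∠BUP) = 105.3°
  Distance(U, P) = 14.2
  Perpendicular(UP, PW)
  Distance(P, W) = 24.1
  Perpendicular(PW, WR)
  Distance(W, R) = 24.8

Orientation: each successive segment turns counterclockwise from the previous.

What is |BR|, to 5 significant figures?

16.988

UP is perpendicular to PW, so PW runs at -123.50°; with |PW| = 24.1, W = (-8.3061, -7.7945). PW ⟂ WR, so WR runs at -33.500°; with |WR| = 24.8, R = (12.374, -21.483). Then |BR| = |R − B| = 16.988.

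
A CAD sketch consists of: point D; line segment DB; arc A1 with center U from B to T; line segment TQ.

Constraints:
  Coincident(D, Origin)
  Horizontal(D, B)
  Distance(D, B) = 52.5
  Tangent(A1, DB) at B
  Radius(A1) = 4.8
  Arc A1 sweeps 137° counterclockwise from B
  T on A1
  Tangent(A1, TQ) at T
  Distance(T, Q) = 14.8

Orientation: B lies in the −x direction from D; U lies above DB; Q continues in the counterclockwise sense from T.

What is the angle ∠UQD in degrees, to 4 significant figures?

43.93°

On A1, B sits at bearing -90° from U; a 137° counterclockwise sweep puts T at bearing 47°, so T = U + 4.8·(cos 47°, sin 47°) = (-49.23, 8.310). Since A1 is tangent to TQ there, UT ⟂ TQ, so TQ runs along (−sin 47°, cos 47°); with |TQ| = 14.8, Q = (-60.05, 18.40). Then cos ∠UQD = QU·QD / (|QU||QD|), giving 43.93°.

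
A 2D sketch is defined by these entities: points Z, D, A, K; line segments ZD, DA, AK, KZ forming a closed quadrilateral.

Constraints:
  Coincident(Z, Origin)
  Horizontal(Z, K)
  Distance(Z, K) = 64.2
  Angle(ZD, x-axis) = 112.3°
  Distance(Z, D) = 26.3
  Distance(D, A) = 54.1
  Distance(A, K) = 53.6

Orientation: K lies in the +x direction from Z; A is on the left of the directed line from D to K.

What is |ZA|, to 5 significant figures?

61.310

Z is at the origin; ZK is horizontal with |ZK| = 64.2 and K in +x, so K = (64.2, 0). ZD runs at 112.3° with |ZD| = 26.3, so D = (-9.9797, 24.333). A is determined by |DA| = 54.1 and |AK| = 53.6 together: it lies at the intersection of circle(D, 54.1) and circle(K, 53.6). With |DK| = 78.069, the foot of the radical line on DK is 39.379 from D and the perpendicular offset is √(54.1² − 39.379²) = 37.096. Taking the left-of-DK solution: A = (39.000, 47.307).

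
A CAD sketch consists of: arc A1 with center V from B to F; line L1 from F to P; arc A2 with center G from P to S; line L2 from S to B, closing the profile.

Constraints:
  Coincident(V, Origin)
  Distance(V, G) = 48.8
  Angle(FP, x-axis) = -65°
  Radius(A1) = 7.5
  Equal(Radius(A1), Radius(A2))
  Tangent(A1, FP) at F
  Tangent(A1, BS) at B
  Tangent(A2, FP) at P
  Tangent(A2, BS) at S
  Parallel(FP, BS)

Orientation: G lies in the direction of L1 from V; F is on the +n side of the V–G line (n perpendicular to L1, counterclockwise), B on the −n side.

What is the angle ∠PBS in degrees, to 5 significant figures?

17.086°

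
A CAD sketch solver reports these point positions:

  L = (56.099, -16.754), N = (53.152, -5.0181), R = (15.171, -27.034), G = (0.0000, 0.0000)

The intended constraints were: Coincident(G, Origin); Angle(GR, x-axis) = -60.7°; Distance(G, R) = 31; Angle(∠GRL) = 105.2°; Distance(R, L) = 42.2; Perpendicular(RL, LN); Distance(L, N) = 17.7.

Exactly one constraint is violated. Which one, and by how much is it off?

Distance(L, N) = 17.7 — off by 5.60.

G = (0.00, 0.00) ✓; GR at -60.70° ✓; |GR| = 31.00 ✓; ∠GRL = 105.2° ✓; |RL| = 42.20 ✓; ∠(RL, LN) = 90.00° ✓; |LN| = 12.10 ✗.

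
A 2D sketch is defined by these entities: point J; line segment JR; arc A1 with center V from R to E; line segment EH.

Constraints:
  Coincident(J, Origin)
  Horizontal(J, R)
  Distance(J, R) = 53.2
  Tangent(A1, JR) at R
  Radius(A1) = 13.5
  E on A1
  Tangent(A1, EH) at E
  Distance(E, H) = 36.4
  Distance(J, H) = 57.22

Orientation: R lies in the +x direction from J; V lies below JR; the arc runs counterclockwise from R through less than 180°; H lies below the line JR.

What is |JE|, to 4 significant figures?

41.42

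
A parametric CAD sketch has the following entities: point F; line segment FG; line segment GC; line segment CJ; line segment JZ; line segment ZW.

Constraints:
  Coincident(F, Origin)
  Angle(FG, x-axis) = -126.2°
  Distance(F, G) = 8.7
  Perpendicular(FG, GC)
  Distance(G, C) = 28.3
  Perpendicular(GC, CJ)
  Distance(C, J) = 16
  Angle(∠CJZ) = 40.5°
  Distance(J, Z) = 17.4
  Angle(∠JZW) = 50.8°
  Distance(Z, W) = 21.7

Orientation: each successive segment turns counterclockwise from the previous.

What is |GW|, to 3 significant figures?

38.8

F is at the origin; FG runs at -126.2° with length 8.7, so G = (-5.14, -7.02). FG ⟂ GC, so GC runs at -36.2°; with |GC| = 28.3, C = (17.7, -23.7). The perpendicularity gives CJ at right angles to GC, so CJ runs at 53.8°; with |CJ| = 16.0, J = (27.1, -10.8). ∠CJZ = 40.5° gives JZ at -167° from the x-axis; with |JZ| = 17.4, Z = (10.2, -14.8). ∠JZW = 50.8° gives ZW at -37.5° from the x-axis; with |ZW| = 21.7, W = (27.4, -28.0). Then |GW| = |W − G| = 38.8.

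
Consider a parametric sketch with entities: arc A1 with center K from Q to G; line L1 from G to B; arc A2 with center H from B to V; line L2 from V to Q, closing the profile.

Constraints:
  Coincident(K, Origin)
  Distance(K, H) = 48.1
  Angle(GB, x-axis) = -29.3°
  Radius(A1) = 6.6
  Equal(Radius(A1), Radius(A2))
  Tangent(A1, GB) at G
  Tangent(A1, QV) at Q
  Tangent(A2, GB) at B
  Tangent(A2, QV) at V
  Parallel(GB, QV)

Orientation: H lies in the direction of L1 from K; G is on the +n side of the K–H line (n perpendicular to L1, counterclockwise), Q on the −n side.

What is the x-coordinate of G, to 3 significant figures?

3.23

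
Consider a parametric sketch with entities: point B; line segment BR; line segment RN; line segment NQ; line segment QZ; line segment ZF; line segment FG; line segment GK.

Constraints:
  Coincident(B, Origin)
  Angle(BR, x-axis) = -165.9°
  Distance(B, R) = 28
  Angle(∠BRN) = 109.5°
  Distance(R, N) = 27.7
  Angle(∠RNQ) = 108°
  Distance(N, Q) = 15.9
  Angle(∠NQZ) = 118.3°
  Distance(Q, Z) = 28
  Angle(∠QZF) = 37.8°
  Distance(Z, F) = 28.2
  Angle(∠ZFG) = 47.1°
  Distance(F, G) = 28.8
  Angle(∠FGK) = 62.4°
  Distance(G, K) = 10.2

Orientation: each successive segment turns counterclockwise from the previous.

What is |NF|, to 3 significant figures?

13.7

B is at the origin; BR runs at -165.9° with length 28.0, so R = (-27.2, -6.82). ∠BRN = 109.5° gives RN at -95.4° from the x-axis; with |RN| = 27.7, N = (-29.8, -34.4). ∠RNQ = 108.0° gives NQ at -23.4° from the x-axis; with |NQ| = 15.9, Q = (-15.2, -40.7). ∠NQZ = 118.3° gives QZ at 38.3° from the x-axis; with |QZ| = 28.0, Z = (6.80, -23.4). ∠QZF = 37.8° gives ZF at -180° from the x-axis; with |ZF| = 28.2, F = (-21.4, -23.6). Then |NF| = |F − N| = 13.7.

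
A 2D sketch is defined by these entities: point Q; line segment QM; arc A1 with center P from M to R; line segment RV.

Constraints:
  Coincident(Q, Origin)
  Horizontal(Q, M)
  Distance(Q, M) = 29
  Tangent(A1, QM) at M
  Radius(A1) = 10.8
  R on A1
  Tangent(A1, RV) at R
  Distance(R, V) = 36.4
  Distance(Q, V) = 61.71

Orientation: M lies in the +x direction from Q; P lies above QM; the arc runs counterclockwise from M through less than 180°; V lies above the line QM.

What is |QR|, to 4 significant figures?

41.24

Q is at the origin; Q and M share the same y with |QM| = 29.0 and M on the +x side, so M = (29.00, 0.000). A1 meets QM tangentially, so PM is at right angles to QM, so P = M + (0, 10.8) = (29.00, 10.80). Since PR ⟂ RV (tangency), |PV| = √(10.8² + 36.4²) = 37.97 regardless of where R sits on A1. So V lies on both circle(Q, 61.71) and circle(P, 37.97); the above-QM intersection is V = (39.73, 47.22). R is the foot of the tangent from V: R = (39.80, 10.82).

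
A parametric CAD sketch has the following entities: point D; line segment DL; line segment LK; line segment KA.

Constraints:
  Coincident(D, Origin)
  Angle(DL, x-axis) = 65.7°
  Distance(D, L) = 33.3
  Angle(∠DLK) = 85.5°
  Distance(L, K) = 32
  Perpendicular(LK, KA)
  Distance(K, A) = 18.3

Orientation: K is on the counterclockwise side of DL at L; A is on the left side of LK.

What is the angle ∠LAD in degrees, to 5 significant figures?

56.646°

D is at the origin; DL runs at 65.7° with length 33.3, so L = 33.3·(cos 65.7°, sin 65.7°) = (13.703, 30.350). ∠DLK = 85.5°, so LK runs at 65.7° + (180° − 85.5°) = 160.20° from the x-axis; with |LK| = 32.0, K = L + 32.0·(cos 160.20°, sin 160.20°) = (-16.405, 41.189). LK is perpendicular to KA; with |KA| = 18.3 on the left of LK, A = K + 18.3·(-0.33874, -0.94088) = (-22.604, 23.971). Then cos ∠LAD = AL·AD / (|AL||AD|), giving 56.646°.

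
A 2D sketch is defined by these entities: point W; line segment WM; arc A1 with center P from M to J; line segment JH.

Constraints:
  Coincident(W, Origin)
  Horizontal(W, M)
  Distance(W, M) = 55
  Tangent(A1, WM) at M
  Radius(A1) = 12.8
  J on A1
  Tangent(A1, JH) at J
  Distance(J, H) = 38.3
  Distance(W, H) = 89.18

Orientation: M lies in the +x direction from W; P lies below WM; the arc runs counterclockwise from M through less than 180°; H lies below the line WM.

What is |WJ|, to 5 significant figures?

51.684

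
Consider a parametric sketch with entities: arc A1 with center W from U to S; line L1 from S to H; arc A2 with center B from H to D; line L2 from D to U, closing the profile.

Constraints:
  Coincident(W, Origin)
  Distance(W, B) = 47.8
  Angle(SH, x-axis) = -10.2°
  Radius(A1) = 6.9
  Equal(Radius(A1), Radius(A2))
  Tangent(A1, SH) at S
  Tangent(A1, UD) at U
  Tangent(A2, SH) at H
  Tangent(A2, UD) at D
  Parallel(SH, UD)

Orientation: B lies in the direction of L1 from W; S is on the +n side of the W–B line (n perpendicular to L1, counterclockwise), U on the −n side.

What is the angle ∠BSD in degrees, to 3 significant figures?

7.89°

Tangency of A1 to both parallel lines with radius 6.9 puts S and U at W ± 6.9·n: S = (1.22, 6.79), U = (-1.22, -6.79). Equal radii place H and D the same way about B: H = B + 6.9·n = (48.3, -1.67), D = B − 6.9·n = (45.8, -15.3). Then cos ∠BSD = SB·SD / (|SB||SD|), giving 7.89°.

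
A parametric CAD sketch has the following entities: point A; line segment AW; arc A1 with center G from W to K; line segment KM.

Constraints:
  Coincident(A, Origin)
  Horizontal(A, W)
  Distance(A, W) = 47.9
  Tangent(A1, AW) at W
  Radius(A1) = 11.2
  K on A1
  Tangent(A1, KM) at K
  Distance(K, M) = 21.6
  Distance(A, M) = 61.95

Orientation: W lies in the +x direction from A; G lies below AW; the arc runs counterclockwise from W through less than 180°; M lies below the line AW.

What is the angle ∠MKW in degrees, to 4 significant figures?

117.8°

Checks: |GK| = 11.20 ✓; ∠(GK, KM) = 90.00° ✓; |KM| = 21.60 ✓; |AM| = 61.95 ✓.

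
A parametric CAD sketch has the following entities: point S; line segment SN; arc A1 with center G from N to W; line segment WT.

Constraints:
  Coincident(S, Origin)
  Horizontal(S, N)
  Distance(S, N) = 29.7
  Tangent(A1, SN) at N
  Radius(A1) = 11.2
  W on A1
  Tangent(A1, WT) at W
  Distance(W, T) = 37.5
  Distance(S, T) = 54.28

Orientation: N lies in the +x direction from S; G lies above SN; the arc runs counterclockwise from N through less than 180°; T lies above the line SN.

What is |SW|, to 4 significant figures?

42.88

Checks: ∠(GN, NS) = 90.00° ✓; |GW| = 11.20 ✓; ∠(GW, WT) = 90.00° ✓; |WT| = 37.50 ✓; |ST| = 54.28 ✓.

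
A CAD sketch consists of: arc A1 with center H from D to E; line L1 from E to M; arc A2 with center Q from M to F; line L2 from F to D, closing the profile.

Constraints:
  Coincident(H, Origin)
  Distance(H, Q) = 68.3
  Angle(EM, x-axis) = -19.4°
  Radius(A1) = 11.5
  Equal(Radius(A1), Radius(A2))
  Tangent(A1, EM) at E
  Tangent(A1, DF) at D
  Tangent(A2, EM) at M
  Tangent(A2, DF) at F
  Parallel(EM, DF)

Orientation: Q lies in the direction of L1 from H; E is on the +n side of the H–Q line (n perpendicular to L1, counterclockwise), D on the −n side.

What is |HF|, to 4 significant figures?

69.26

The slot axis is L1's direction at -19.4°, so u = (cos -19.4°, sin -19.4°) = (0.9432, -0.3322) and n = (−sin -19.4°, cos -19.4°) = (0.3322, 0.9432). H is at the origin and Q lies 68.3 along u from H, so Q = 68.3·u = (64.42, -22.69). Tangency of A1 to both parallel lines with radius 11.5 puts E and D at H ± 11.5·n: E = (3.820, 10.85), D = (-3.820, -10.85). Equal radii place M and F the same way about Q: M = Q + 11.5·n = (68.24, -11.84), F = Q − 11.5·n = (60.60, -33.53). Then |HF| = |F − H| = 69.26.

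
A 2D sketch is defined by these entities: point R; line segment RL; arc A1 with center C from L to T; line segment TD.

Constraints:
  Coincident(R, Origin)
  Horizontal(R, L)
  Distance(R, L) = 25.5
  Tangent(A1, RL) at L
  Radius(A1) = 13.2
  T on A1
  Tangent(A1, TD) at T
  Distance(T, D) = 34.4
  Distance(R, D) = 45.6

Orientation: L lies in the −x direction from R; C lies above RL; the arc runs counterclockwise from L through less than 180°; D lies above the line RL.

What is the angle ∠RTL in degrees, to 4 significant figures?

97.90°

R is at the origin; RL is horizontal with |RL| = 25.5 and L on the −x side, so L = (-25.50, 0.000). Since A1 is tangent to RL there, CL ⟂ RL, so C = L + (0, 13.2) = (-25.50, 13.20). Since CT ⟂ TD (tangency), |CD| = √(13.2² + 34.4²) = 36.85 regardless of where T sits on A1. So D lies on both circle(R, 45.6) and circle(C, 36.85); the above-RL intersection is D = (-6.993, 45.06). T is the foot of the tangent from D: T = (-12.47, 11.10).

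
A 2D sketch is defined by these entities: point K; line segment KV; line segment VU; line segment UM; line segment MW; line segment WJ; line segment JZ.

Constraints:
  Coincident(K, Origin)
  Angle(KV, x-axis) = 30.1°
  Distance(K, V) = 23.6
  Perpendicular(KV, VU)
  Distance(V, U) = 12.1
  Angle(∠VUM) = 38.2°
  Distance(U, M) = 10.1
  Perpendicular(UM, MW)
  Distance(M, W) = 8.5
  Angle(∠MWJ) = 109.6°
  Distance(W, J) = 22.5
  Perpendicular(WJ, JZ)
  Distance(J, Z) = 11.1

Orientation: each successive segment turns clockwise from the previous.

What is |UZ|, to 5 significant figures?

15.839

K is at the origin; KV runs at 30.1° with length 23.6, so V = (20.418, 11.836). The perpendicularity gives VU at right angles to KV, so VU runs at -59.900°; with |VU| = 12.1, U = (26.486, 1.3673). ∠VUM = 38.2° gives UM at 158.30° from the x-axis; with |UM| = 10.1, M = (17.102, 5.1018). UM is perpendicular to MW, so MW runs at 68.300°; with |MW| = 8.5, W = (20.244, 12.999). ∠MWJ = 109.6° gives WJ at -2.1000° from the x-axis; with |WJ| = 22.5, J = (42.729, 12.175). The perpendicularity gives JZ at right angles to WJ, so JZ runs at -92.100°; with |JZ| = 11.1, Z = (42.323, 1.0824). Then |UZ| = |Z − U| = 15.839.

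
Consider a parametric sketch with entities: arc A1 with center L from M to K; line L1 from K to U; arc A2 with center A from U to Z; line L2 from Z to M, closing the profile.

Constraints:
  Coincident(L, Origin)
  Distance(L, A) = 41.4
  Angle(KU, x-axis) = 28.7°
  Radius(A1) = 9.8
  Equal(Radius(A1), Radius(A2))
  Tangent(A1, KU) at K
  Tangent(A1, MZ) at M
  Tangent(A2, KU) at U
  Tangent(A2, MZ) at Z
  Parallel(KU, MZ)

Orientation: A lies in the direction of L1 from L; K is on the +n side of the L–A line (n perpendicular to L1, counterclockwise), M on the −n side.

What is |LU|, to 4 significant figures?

42.54

The slot axis is L1's direction at 28.7°, so u = (cos 28.7°, sin 28.7°) = (0.8771, 0.4802) and n = (−sin 28.7°, cos 28.7°) = (-0.4802, 0.8771). L is at the origin and A lies 41.4 along u from L, so A = 41.4·u = (36.31, 19.88). Tangency of A1 to both parallel lines with radius 9.8 puts K and M at L ± 9.8·n: K = (-4.706, 8.596), M = (4.706, -8.596). Equal radii place U and Z the same way about A: U = A + 9.8·n = (31.61, 28.48), Z = A − 9.8·n = (41.02, 11.29). Then |LU| = |U − L| = 42.54.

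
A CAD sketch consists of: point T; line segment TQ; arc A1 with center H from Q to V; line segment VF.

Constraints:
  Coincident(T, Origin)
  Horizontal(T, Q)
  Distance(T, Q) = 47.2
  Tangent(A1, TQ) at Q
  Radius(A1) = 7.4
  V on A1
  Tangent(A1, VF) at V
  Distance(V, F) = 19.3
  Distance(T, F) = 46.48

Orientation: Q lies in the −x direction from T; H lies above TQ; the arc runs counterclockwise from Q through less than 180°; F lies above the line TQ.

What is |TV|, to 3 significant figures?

40.4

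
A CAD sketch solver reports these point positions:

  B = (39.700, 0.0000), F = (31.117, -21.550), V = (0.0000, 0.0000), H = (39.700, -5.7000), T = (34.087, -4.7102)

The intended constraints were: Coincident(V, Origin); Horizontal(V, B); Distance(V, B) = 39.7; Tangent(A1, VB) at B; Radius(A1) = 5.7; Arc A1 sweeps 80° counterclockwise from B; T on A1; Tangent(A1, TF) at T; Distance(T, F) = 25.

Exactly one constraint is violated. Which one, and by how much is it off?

Distance(T, F) = 25 — off by 7.90.

V = (0.00, 0.00) ✓; V.y = 0.00, B.y = 0.00 ✓; |VB| = 39.70 ✓; ∠(HB, BV) = 90.00° ✓; |HB| = 5.700 ✓; bearing(H→T) − bearing(H→B) = 80.00° ✓; |HT| = 5.700 ✓; ∠(HT, TF) = 90.00° ✓; |TF| = 17.10 ✗.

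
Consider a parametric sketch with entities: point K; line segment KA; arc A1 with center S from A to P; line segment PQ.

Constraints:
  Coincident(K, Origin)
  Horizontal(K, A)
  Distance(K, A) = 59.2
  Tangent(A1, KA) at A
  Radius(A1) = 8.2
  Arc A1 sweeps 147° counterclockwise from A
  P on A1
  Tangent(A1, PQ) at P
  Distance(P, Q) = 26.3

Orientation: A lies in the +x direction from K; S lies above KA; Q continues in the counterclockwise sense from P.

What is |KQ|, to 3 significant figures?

50.9

K is at the origin; K and A share the same y with |KA| = 59.2 and A on the +x side, so A = (59.2, 0.00). Tangency of A1 to KA means the radius SA is perpendicular to KA, so S = A + (0, 8.2) = (59.2, 8.20). On A1, A sits at bearing -90° from S; a 147° counterclockwise sweep puts P at bearing 57°, so P = S + 8.2·(cos 57°, sin 57°) = (63.7, 15.1). Since A1 is tangent to PQ there, SP ⟂ PQ, so PQ runs along (−sin 57°, cos 57°); with |PQ| = 26.3, Q = (41.6, 29.4). Then |KQ| = |Q − K| = 50.9.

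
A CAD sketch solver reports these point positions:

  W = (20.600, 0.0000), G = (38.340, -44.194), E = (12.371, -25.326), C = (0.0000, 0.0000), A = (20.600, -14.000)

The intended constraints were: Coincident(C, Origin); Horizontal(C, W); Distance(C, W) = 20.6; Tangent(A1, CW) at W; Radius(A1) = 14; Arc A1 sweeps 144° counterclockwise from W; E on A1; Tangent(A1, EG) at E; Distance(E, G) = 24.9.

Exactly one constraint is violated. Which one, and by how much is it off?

Distance(E, G) = 24.9 — off by 7.20.

C = (0.00, 0.00) ✓; C.y = 0.00, W.y = 0.00 ✓; |CW| = 20.60 ✓; ∠(AW, WC) = 90.00° ✓; |AW| = 14.00 ✓; bearing(A→E) − bearing(A→W) = 144.0° ✓; |AE| = 14.00 ✓; ∠(AE, EG) = 90.00° ✓; |EG| = 32.10 ✗.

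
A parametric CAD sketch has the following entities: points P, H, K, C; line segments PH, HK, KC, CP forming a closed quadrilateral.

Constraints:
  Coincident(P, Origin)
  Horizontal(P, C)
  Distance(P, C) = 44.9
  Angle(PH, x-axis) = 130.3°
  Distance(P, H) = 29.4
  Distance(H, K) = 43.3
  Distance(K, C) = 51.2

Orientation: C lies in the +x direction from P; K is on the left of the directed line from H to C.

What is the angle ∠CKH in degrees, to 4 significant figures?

91.18°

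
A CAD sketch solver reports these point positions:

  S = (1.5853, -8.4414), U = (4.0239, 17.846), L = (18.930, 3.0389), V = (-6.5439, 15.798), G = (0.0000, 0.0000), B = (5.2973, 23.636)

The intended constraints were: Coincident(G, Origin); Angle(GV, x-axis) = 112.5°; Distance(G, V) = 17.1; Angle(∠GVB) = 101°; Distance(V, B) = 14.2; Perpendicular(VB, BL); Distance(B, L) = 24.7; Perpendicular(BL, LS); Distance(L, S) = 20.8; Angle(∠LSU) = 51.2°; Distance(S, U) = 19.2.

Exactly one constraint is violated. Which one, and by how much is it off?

Distance(S, U) = 19.2 — off by 7.20.

G = (0.00, 0.00) ✓; GV at 112.5° ✓; |GV| = 17.10 ✓; ∠GVB = 101.0° ✓; |VB| = 14.20 ✓; ∠(VB, BL) = 90.00° ✓; |BL| = 24.70 ✓; ∠(BL, LS) = 90.00° ✓; |LS| = 20.80 ✓; ∠LSU = 51.20° ✓; |SU| = 26.40 ✗.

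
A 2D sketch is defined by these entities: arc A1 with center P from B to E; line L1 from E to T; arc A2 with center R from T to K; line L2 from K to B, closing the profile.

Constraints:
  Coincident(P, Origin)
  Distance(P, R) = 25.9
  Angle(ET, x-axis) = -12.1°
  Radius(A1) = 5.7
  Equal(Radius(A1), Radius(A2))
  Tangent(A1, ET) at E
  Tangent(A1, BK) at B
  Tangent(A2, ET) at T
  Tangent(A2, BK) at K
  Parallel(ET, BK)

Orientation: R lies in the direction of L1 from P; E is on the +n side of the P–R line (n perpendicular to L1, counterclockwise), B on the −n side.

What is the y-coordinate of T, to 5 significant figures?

0.14424

The slot axis is L1's direction at -12.1°, so u = (cos -12.1°, sin -12.1°) = (0.97778, -0.20962) and n = (−sin -12.1°, cos -12.1°) = (0.20962, 0.97778). P is at the origin and R lies 25.9 along u from P, so R = 25.9·u = (25.325, -5.4291). Tangency of A1 to both parallel lines with radius 5.7 puts E and B at P ± 5.7·n: E = (1.1948, 5.5734), B = (-1.1948, -5.5734). Equal radii place T and K the same way about R: T = R + 5.7·n = (26.519, 0.14424), K = R − 5.7·n = (24.130, -11.002). So T.y = 0.14424.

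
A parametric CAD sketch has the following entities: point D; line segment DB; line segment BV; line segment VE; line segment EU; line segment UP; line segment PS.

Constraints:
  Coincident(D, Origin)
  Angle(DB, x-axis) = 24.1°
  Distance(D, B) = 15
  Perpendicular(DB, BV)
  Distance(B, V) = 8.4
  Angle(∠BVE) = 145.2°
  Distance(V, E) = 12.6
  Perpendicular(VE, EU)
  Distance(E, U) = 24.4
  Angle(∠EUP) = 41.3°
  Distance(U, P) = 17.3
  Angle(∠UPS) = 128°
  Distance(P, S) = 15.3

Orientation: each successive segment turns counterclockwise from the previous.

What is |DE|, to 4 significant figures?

20.31

D is at the origin; DB runs at 24.1° with length 15.0, so B = (13.69, 6.125). The perpendicularity gives BV at right angles to DB, so BV runs at 114.1°; with |BV| = 8.4, V = (10.26, 13.79). ∠BVE = 145.2° gives VE at 148.9° from the x-axis; with |VE| = 12.6, E = (-0.5264, 20.30). Then |DE| = |E − D| = 20.31.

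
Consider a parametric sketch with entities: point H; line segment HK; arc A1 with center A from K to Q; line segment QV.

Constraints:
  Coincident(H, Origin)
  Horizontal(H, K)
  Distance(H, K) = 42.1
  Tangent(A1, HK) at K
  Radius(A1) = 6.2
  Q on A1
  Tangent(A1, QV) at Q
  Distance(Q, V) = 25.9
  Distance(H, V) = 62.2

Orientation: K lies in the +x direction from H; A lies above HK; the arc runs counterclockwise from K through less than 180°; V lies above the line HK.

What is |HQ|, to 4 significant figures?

48.32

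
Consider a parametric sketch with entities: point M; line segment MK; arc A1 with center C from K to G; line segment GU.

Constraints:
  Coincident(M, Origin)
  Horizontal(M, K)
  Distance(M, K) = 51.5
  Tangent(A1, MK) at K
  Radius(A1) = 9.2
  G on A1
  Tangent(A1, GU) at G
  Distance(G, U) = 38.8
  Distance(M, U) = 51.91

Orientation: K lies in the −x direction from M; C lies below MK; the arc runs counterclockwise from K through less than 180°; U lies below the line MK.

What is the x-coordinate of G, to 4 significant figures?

-57.83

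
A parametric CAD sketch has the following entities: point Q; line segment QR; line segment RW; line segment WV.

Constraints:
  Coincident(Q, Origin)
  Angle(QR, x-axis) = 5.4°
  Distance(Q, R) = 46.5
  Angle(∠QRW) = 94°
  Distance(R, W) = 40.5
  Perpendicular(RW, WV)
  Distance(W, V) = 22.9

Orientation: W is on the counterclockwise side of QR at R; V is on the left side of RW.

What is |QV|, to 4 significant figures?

49.65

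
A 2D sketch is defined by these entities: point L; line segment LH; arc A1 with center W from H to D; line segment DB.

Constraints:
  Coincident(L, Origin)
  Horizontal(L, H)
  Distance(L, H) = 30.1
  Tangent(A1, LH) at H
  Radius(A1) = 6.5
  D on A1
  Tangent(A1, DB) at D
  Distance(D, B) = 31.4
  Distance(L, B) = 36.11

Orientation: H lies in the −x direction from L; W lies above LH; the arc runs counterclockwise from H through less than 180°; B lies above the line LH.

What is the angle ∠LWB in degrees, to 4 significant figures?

70.09°

Checks: |LH| = 30.10 ✓; |WD| = 6.500 ✓; ∠(WD, DB) = 90.00° ✓; |DB| = 31.40 ✓; |LB| = 36.11 ✓.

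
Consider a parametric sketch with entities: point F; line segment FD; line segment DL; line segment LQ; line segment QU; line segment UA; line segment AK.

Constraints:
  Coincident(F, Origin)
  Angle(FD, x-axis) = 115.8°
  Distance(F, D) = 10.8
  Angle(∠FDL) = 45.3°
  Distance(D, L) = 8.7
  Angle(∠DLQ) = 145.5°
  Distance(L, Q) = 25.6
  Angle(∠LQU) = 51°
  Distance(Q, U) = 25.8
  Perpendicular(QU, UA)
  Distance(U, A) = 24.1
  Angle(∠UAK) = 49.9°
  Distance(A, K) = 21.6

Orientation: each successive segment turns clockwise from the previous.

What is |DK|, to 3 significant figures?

19.5

F is at the origin; FD runs at 115.8° with length 10.8, so D = (-4.70, 9.72). ∠FDL = 45.3° gives DL at -18.9° from the x-axis; with |DL| = 8.7, L = (3.53, 6.91). ∠DLQ = 145.5° gives LQ at -53.4° from the x-axis; with |LQ| = 25.6, Q = (18.8, -13.6). ∠LQU = 51.0° gives QU at 178° from the x-axis; with |QU| = 25.8, U = (-6.98, -12.6). QU ⟂ UA, so UA runs at 87.6°; with |UA| = 24.1, A = (-5.97, 11.5). ∠UAK = 49.9° gives AK at -42.5° from the x-axis; with |AK| = 21.6, K = (9.95, -3.08). Then |DK| = |K − D| = 19.5.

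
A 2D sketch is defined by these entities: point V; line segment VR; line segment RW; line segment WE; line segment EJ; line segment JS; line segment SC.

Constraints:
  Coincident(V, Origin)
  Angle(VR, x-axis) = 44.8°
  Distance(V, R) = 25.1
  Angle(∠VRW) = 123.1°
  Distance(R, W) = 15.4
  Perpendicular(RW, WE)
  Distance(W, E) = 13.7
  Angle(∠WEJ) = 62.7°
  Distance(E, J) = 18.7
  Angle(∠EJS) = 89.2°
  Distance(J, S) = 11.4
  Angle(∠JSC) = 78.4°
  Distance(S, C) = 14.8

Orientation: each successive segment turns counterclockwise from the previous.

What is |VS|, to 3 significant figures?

31.5

V is at the origin; VR runs at 44.8° with length 25.1, so R = (17.8, 17.7). ∠VRW = 123.1° gives RW at 102° from the x-axis; with |RW| = 15.4, W = (14.7, 32.8). The perpendicularity gives WE at right angles to RW, so WE runs at -168°; with |WE| = 13.7, E = (1.27, 30.0). ∠WEJ = 62.7° gives EJ at -51.0° from the x-axis; with |EJ| = 18.7, J = (13.0, 15.5). ∠EJS = 89.2° gives JS at 39.8° from the x-axis; with |JS| = 11.4, S = (21.8, 22.8). Then |VS| = |S − V| = 31.5.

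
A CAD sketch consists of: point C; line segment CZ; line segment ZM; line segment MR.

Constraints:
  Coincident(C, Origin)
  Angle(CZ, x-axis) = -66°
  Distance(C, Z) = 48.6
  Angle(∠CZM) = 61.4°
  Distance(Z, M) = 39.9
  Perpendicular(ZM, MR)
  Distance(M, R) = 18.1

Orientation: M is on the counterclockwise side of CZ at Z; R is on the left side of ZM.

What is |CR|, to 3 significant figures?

29.7

∠CZM = 61.4°, so ZM runs at -66.0° + (180° − 61.4°) = 52.6° from the x-axis; with |ZM| = 39.9, M = Z + 39.9·(cos 52.6°, sin 52.6°) = (44.0, -12.7). ZM is perpendicular to MR; with |MR| = 18.1 on the left of ZM, R = M + 18.1·(-0.794, 0.607) = (29.6, -1.71). Then |CR| = |R − C| = 29.7.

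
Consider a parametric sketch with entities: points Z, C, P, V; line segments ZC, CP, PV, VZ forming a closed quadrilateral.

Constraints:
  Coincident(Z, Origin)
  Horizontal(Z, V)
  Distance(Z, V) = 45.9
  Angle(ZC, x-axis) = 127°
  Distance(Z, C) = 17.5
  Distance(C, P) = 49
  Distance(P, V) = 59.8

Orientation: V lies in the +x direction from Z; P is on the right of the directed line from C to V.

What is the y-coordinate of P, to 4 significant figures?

-34.44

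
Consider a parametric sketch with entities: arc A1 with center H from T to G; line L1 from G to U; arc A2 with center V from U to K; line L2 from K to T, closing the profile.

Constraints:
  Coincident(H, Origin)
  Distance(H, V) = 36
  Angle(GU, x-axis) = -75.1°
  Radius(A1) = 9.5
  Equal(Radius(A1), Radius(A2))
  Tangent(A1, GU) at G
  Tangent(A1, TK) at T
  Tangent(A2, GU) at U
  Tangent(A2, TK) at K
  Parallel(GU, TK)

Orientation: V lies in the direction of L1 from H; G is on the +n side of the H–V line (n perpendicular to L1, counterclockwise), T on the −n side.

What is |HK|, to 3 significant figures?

37.2

The slot axis is L1's direction at -75.1°, so u = (cos -75.1°, sin -75.1°) = (0.257, -0.966) and n = (−sin -75.1°, cos -75.1°) = (0.966, 0.257). H is at the origin and V lies 36.0 along u from H, so V = 36.0·u = (9.26, -34.8). Tangency of A1 to both parallel lines with radius 9.5 puts G and T at H ± 9.5·n: G = (9.18, 2.44), T = (-9.18, -2.44). Equal radii place U and K the same way about V: U = V + 9.5·n = (18.4, -32.3), K = V − 9.5·n = (0.0762, -37.2). Then |HK| = |K − H| = 37.2.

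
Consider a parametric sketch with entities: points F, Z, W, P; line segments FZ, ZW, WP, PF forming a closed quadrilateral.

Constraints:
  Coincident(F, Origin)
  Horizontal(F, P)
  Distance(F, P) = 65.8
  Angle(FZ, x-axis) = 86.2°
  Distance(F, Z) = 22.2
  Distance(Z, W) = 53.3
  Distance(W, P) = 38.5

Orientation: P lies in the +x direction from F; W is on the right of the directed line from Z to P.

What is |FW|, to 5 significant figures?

39.150

F is at the origin; FP is horizontal with |FP| = 65.8 and P in +x, so P = (65.8, 0). FZ runs at 86.2° with |FZ| = 22.2, so Z = (1.4713, 22.151). W is determined by |ZW| = 53.3 and |WP| = 38.5 together: it lies at the intersection of circle(Z, 53.3) and circle(P, 38.5). With |ZP| = 68.036, the foot of the radical line on ZP is 44.003 from Z and the perpendicular offset is √(53.3² − 44.003²) = 30.078. Taking the right-of-ZP solution: W = (33.284, -20.614).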